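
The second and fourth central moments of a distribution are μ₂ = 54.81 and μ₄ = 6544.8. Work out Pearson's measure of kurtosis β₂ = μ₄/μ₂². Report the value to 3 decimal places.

μ₂² = 54.81² = 3004.13610
μ₄/μ₂² = 6544.8 / 3004.13610 = 2.17860
β₂ ≈ 2.179

2.179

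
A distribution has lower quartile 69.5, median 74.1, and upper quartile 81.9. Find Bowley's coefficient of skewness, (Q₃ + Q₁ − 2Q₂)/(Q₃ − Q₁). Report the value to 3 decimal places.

numerator: Q₃ + Q₁ − 2Q₂ = 81.9 + 69.5 − 2×74.1 = 3.2000
denominator: Q₃ − Q₁ = 81.9 − 69.5 = 12.4000
Bowley skewness = 3.2000 / 12.4000 ≈ 0.258

0.258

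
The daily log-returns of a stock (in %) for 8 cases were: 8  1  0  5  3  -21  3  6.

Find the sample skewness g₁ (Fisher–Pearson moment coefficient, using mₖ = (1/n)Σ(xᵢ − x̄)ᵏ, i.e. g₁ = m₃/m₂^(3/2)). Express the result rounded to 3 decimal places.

x̄ = (8 + 1 + 0 + 5 + 3 - 21 + 3 + 6) / 8 = 0.6250
deviations (xᵢ − x̄): 7.3750, 0.3750, -0.6250, 4.3750, 2.3750, -21.6250, 2.3750, 5.3750
Σ(xᵢ − x̄)² = 581.8750 ⇒ m₂ = 581.8750/8 = 72.73438
Σ(xᵢ − x̄)³ = -9445.9688 ⇒ m₃ = -9445.9688/8 = -1180.74609
m₂^(3/2) = 72.73438^(1.5) = 620.31112
g₁ = m₃ / m₂^(3/2) = -1180.74609 / 620.31112 ≈ -1.903

-1.903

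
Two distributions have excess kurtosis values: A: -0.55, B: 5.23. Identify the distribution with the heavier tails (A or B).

Higher excess kurtosis ⇒ heavier tails relative to the normal distribution.
-0.55 vs 5.23: the larger is 5.23, so B has heavier tails. (B is leptokurtic — heavier-than-normal tails; the other is platykurtic.)

B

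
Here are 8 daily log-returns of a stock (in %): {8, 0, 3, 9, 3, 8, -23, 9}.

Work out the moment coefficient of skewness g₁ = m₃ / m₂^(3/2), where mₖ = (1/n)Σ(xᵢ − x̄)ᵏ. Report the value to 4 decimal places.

-1.8486

x̄ = (8 + 0 + 3 + 9 + 3 + 8 - 23 + 9) / 8 = 2.1250
deviations (xᵢ − x̄): 5.8750, -2.1250, 0.8750, 6.8750, 0.8750, 5.8750, -25.1250, 6.8750
Σ(xᵢ − x̄)² = 800.8750 ⇒ m₂ = 800.8750/8 = 100.10938
Σ(xᵢ − x̄)³ = -14813.3438 ⇒ m₃ = -14813.3438/8 = -1851.66797
m₂^(3/2) = 100.10938^(1.5) = 1001.64107
g₁ = m₃ / m₂^(3/2) = -1851.66797 / 1001.64107 ≈ -1.8486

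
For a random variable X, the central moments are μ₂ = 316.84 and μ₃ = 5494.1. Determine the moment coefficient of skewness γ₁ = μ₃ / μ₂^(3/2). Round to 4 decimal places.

0.9742

σ = √μ₂ = √316.84 = 17.80000
σ³ = μ₂^(3/2) = 5639.75200
γ₁ = μ₃/σ³ = 5494.1 / 5639.75200 ≈ 0.9742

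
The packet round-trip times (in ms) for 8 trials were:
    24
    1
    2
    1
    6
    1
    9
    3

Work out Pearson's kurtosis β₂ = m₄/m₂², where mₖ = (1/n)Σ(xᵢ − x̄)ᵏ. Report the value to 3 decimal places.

4.697

x̄ = 5.8750
Σ(xᵢ − x̄)² = 432.8750 ⇒ m₂ = 54.10938
Σ(xᵢ − x̄)⁴ = 110006.0879 ⇒ m₄ = 13750.76099
m₂² = 2927.82446
β₂ = m₄/m₂² = 13750.76099 / 2927.82446 ≈ 4.697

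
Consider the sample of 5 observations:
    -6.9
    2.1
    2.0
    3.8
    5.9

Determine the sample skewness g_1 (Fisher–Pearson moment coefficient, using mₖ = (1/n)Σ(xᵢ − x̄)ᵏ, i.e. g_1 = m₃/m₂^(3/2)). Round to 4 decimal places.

x̄ = (-6.9 + 2.1 + 2.0 + 3.8 + 5.9) / 5 = 1.3800
deviations (xᵢ − x̄): -8.2800, 0.7200, 0.6200, 2.4200, 4.5200
Σ(xᵢ − x̄)² = 95.7480 ⇒ m₂ = 95.7480/5 = 19.14960
Σ(xᵢ − x̄)³ = -460.5341 ⇒ m₃ = -460.5341/5 = -92.10682
m₂^(3/2) = 19.14960^(1.5) = 83.79914
g_1 = m₃ / m₂^(3/2) = -92.10682 / 83.79914 ≈ -1.0991

-1.0991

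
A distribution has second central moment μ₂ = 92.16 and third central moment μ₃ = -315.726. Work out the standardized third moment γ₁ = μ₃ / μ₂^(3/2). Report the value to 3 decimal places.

-0.357

σ = √μ₂ = √92.16 = 9.60000
σ³ = μ₂^(3/2) = 884.73600
γ₁ = μ₃/σ³ = -315.726 / 884.73600 ≈ -0.357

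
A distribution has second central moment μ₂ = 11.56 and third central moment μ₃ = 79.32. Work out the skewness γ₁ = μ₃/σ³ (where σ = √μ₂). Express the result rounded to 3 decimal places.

2.018

σ = √μ₂ = √11.56 = 3.40000
σ³ = μ₂^(3/2) = 39.30400
γ₁ = μ₃/σ³ = 79.32 / 39.30400 ≈ 2.018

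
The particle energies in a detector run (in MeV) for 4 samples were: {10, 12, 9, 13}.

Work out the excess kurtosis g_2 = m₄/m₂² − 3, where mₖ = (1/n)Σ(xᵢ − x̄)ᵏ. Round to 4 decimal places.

-1.6400

x̄ = 11.0000
Σ(xᵢ − x̄)² = 10.0000 ⇒ m₂ = 2.50000
Σ(xᵢ − x̄)⁴ = 34.0000 ⇒ m₄ = 8.50000
m₂² = 6.25000
g_2 = m₄/m₂² − 3 = 1.36000 − 3 ≈ -1.6400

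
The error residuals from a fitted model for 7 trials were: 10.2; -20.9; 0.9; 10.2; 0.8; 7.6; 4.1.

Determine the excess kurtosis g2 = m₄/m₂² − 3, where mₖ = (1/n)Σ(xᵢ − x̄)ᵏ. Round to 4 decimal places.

1.0101

x̄ = 1.8429
Σ(xᵢ − x̄)² = 697.1371 ⇒ m₂ = 99.59102
Σ(xᵢ − x̄)⁴ = 278416.9482 ⇒ m₄ = 39773.84974
m₂² = 9918.37135
g2 = m₄/m₂² − 3 = 4.01012 − 3 ≈ 1.0101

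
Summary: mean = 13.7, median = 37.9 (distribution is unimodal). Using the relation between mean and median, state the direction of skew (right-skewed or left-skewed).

mean − median = 13.7 − 37.9 = -24.2
mean < median ⇒ the longer tail is on the left ⇒ left-skewed (negatively skewed).

left-skewed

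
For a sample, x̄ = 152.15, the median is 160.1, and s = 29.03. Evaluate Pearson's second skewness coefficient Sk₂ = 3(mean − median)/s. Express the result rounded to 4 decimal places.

Sk₂ = 3(152.15 − 160.1) / 29.03 = 3 × -7.9500 / 29.03
    = -23.8500 / 29.03 ≈ -0.8216

-0.8216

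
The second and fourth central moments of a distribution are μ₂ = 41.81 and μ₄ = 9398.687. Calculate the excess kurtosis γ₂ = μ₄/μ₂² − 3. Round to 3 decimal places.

2.377

μ₂² = 41.81² = 1748.07610
μ₄/μ₂² = 9398.687 / 1748.07610 = 5.37659
γ₂ = 5.37659 − 3 ≈ 2.377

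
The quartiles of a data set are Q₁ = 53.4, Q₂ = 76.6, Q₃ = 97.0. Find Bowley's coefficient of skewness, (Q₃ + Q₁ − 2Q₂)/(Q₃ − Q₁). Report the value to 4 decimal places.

numerator: Q₃ + Q₁ − 2Q₂ = 97.0 + 53.4 − 2×76.6 = -2.8000
denominator: Q₃ − Q₁ = 97.0 − 53.4 = 43.6000
Bowley skewness = -2.8000 / 43.6000 ≈ -0.0642

-0.0642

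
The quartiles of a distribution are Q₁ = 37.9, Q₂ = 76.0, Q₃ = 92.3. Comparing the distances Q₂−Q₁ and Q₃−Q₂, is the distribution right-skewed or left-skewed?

left-skewed

Q₂ − Q₁ = 38.1;  Q₃ − Q₂ = 16.3
Q₂ − Q₁ > Q₃ − Q₂ ⇒ the lower half is more spread out ⇒ left-skewed.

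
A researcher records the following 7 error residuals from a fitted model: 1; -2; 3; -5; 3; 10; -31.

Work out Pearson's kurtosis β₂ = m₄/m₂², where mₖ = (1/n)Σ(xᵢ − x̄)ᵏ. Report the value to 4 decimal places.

4.1335

x̄ = -3.0000
Σ(xᵢ − x̄)² = 1046.0000 ⇒ m₂ = 149.42857
Σ(xᵢ − x̄)⁴ = 646082.0000 ⇒ m₄ = 92297.42857
m₂² = 22328.89796
β₂ = m₄/m₂² = 92297.42857 / 22328.89796 ≈ 4.1335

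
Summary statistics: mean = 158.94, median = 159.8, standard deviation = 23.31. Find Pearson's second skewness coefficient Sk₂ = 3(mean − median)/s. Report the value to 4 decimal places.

-0.1107

Sk₂ = 3(158.94 − 159.8) / 23.31 = 3 × -0.8600 / 23.31
    = -2.5800 / 23.31 ≈ -0.1107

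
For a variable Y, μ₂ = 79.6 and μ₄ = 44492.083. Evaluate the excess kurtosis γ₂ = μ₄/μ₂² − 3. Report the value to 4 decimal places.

4.0219

μ₂² = 79.6² = 6336.16000
μ₄/μ₂² = 44492.083 / 6336.16000 = 7.02193
γ₂ = 7.02193 − 3 ≈ 4.0219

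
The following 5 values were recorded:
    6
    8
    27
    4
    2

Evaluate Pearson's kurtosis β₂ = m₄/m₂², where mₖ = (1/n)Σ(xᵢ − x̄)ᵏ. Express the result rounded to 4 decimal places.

x̄ = 9.4000
Σ(xᵢ − x̄)² = 407.2000 ⇒ m₂ = 81.44000
Σ(xᵢ − x̄)⁴ = 99937.6960 ⇒ m₄ = 19987.53920
m₂² = 6632.47360
β₂ = m₄/m₂² = 19987.53920 / 6632.47360 ≈ 3.0136

3.0136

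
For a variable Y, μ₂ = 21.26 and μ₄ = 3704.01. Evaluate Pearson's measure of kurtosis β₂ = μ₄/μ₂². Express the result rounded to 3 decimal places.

μ₂² = 21.26² = 451.98760
μ₄/μ₂² = 3704.01 / 451.98760 = 8.19494
β₂ ≈ 8.195

8.195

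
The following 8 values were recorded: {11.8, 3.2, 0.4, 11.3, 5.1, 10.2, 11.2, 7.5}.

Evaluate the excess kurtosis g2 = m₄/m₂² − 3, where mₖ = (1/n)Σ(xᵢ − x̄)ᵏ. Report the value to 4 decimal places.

x̄ = 7.5875
Σ(xᵢ − x̄)² = 128.5088 ⇒ m₂ = 16.06359
Σ(xᵢ − x̄)⁴ = 3799.3689 ⇒ m₄ = 474.92112
m₂² = 258.03904
g2 = m₄/m₂² − 3 = 1.84050 − 3 ≈ -1.1595

-1.1595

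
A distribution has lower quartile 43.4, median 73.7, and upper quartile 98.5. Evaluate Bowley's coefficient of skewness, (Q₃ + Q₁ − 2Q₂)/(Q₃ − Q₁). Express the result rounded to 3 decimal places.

-0.100

numerator: Q₃ + Q₁ − 2Q₂ = 98.5 + 43.4 − 2×73.7 = -5.5000
denominator: Q₃ − Q₁ = 98.5 − 43.4 = 55.1000
Bowley skewness = -5.5000 / 55.1000 ≈ -0.100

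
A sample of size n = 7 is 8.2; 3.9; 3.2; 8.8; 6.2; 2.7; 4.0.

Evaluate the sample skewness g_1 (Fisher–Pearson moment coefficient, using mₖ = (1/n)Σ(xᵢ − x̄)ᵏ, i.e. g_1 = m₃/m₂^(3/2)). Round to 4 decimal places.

0.4571

x̄ = (8.2 + 3.9 + 3.2 + 8.8 + 6.2 + 2.7 + 4.0) / 7 = 5.2857
deviations (xᵢ − x̄): 2.9143, -1.3857, -2.0857, 3.5143, 0.9143, -2.5857, -1.2857
Σ(xᵢ − x̄)² = 36.2886 ⇒ m₂ = 36.2886/7 = 5.18408
Σ(xᵢ − x̄)³ = 37.7702 ⇒ m₃ = 37.7702/7 = 5.39575
m₂^(3/2) = 5.18408^(1.5) = 11.80342
g_1 = m₃ / m₂^(3/2) = 5.39575 / 11.80342 ≈ 0.4571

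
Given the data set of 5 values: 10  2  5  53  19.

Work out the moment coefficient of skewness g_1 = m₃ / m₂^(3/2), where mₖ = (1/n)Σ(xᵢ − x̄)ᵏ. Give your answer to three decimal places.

x̄ = (10 + 2 + 5 + 53 + 19) / 5 = 17.8000
deviations (xᵢ − x̄): -7.8000, -15.8000, -12.8000, 35.2000, 1.2000
Σ(xᵢ − x̄)² = 1714.8000 ⇒ m₂ = 1714.8000/5 = 342.96000
Σ(xᵢ − x̄)³ = 37099.9200 ⇒ m₃ = 37099.9200/5 = 7419.98400
m₂^(3/2) = 342.96000^(1.5) = 6351.33771
g_1 = m₃ / m₂^(3/2) = 7419.98400 / 6351.33771 ≈ 1.168

1.168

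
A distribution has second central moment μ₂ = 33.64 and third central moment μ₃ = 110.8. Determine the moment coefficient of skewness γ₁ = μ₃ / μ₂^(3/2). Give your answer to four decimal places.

σ = √μ₂ = √33.64 = 5.80000
σ³ = μ₂^(3/2) = 195.11200
γ₁ = μ₃/σ³ = 110.8 / 195.11200 ≈ 0.5679

0.5679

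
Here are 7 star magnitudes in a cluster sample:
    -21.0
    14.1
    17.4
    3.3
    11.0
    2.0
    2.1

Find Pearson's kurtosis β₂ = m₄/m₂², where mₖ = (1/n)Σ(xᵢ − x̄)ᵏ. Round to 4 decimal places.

3.3317

x̄ = 4.1286
Σ(xᵢ − x̄)² = 963.5543 ⇒ m₂ = 137.65061
Σ(xᵢ − x̄)⁴ = 441898.5189 ⇒ m₄ = 63128.35985
m₂² = 18947.69105
β₂ = m₄/m₂² = 63128.35985 / 18947.69105 ≈ 3.3317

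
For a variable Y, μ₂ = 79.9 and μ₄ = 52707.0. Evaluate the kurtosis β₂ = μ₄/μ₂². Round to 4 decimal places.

μ₂² = 79.9² = 6384.01000
μ₄/μ₂² = 52707.0 / 6384.01000 = 8.25610
β₂ ≈ 8.2561

8.2561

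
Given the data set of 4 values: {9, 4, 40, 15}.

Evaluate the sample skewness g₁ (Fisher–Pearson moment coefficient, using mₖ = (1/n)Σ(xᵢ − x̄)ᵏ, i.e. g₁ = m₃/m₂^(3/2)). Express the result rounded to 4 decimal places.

x̄ = (9 + 4 + 40 + 15) / 4 = 17.0000
deviations (xᵢ − x̄): -8.0000, -13.0000, 23.0000, -2.0000
Σ(xᵢ − x̄)² = 766.0000 ⇒ m₂ = 766.0000/4 = 191.50000
Σ(xᵢ − x̄)³ = 9450.0000 ⇒ m₃ = 9450.0000/4 = 2362.50000
m₂^(3/2) = 191.50000^(1.5) = 2650.04450
g₁ = m₃ / m₂^(3/2) = 2362.50000 / 2650.04450 ≈ 0.8915

0.8915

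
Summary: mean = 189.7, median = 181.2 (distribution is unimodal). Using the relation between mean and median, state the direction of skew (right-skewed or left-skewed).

right-skewed

mean − median = 189.7 − 181.2 = 8.5
mean > median ⇒ the longer tail is on the right ⇒ right-skewed (positively skewed).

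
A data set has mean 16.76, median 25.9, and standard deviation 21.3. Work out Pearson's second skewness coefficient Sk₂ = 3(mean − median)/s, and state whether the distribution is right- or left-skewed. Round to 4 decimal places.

-1.2873, left-skewed

Sk₂ = 3(16.76 − 25.9) / 21.3 = 3 × -9.1400 / 21.3
    = -27.4200 / 21.3 ≈ -1.2873
Sk₂ < 0 ⇒ mean < median ⇒ left-skewed (negative skew).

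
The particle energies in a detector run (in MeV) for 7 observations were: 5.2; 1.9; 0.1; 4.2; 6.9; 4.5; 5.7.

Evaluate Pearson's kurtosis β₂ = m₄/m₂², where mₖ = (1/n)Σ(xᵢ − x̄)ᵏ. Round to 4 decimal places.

2.2618

x̄ = 4.0714
Σ(xᵢ − x̄)² = 32.6143 ⇒ m₂ = 4.65918
Σ(xᵢ − x̄)⁴ = 343.6996 ⇒ m₄ = 49.09994
m₂² = 21.70799
β₂ = m₄/m₂² = 49.09994 / 21.70799 ≈ 2.2618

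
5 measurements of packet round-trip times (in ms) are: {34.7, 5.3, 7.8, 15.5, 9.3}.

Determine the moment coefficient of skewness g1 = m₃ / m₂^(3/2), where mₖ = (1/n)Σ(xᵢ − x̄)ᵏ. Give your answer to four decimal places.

1.1619

x̄ = (34.7 + 5.3 + 7.8 + 15.5 + 9.3) / 5 = 14.5200
deviations (xᵢ − x̄): 20.1800, -9.2200, -6.7200, 0.9800, -5.2200
Σ(xᵢ − x̄)² = 565.6080 ⇒ m₂ = 565.6080/5 = 113.12160
Σ(xᵢ − x̄)³ = 6989.4125 ⇒ m₃ = 6989.4125/5 = 1397.88250
m₂^(3/2) = 113.12160^(1.5) = 1203.14594
g1 = m₃ / m₂^(3/2) = 1397.88250 / 1203.14594 ≈ 1.1619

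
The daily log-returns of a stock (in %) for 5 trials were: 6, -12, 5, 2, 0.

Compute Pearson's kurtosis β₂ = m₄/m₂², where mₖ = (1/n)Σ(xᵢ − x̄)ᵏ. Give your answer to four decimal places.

2.7325

x̄ = 0.2000
Σ(xᵢ − x̄)² = 208.8000 ⇒ m₂ = 41.76000
Σ(xᵢ − x̄)⁴ = 23826.3360 ⇒ m₄ = 4765.26720
m₂² = 1743.89760
β₂ = m₄/m₂² = 4765.26720 / 1743.89760 ≈ 2.7325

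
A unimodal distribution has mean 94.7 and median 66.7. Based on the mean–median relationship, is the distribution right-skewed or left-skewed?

mean − median = 94.7 − 66.7 = 28.0
mean > median ⇒ the longer tail is on the right ⇒ right-skewed (positively skewed).

right-skewed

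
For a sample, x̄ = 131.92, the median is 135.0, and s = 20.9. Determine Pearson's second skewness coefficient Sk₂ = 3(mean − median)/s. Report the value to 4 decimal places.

-0.4421

Sk₂ = 3(131.92 − 135.0) / 20.9 = 3 × -3.0800 / 20.9
    = -9.2400 / 20.9 ≈ -0.4421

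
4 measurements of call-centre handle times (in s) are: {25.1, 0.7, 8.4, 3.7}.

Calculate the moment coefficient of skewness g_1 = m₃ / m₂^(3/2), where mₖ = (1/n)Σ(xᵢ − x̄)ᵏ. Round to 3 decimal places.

0.878

x̄ = (25.1 + 0.7 + 8.4 + 3.7) / 4 = 9.4750
deviations (xᵢ − x̄): 15.6250, -8.7750, -1.0750, -5.7750
Σ(xᵢ − x̄)² = 355.6475 ⇒ m₂ = 355.6475/4 = 88.91188
Σ(xᵢ − x̄)³ = 2945.1746 ⇒ m₃ = 2945.1746/4 = 736.29366
m₂^(3/2) = 88.91188^(1.5) = 838.37758
g_1 = m₃ / m₂^(3/2) = 736.29366 / 838.37758 ≈ 0.878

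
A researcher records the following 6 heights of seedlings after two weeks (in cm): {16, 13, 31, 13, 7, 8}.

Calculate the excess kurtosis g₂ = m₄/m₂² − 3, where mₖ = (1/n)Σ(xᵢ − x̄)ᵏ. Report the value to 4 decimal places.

0.2288

x̄ = 14.6667
Σ(xᵢ − x̄)² = 377.3333 ⇒ m₂ = 62.88889
Σ(xᵢ − x̄)⁴ = 76619.1111 ⇒ m₄ = 12769.85185
m₂² = 3955.01235
g₂ = m₄/m₂² − 3 = 3.22878 − 3 ≈ 0.2288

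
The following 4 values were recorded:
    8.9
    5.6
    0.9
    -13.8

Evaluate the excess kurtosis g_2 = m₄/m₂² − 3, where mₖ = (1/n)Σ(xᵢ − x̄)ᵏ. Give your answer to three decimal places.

-0.945

x̄ = 0.4000
Σ(xᵢ − x̄)² = 301.1800 ⇒ m₂ = 75.29500
Σ(xᵢ − x̄)⁴ = 46609.9762 ⇒ m₄ = 11652.49405
m₂² = 5669.33703
g_2 = m₄/m₂² − 3 = 2.05535 − 3 ≈ -0.945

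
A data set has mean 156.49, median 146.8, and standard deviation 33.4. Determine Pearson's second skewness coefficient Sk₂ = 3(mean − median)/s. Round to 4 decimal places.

Sk₂ = 3(156.49 − 146.8) / 33.4 = 3 × 9.6900 / 33.4
    = 29.0700 / 33.4 ≈ 0.8704

0.8704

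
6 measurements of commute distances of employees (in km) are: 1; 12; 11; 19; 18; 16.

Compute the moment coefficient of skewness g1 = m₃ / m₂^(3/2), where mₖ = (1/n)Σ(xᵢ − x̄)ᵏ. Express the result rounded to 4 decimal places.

x̄ = (1 + 12 + 11 + 19 + 18 + 16) / 6 = 12.8333
deviations (xᵢ − x̄): -11.8333, -0.8333, -1.8333, 6.1667, 5.1667, 3.1667
Σ(xᵢ − x̄)² = 218.8333 ⇒ m₂ = 218.8333/6 = 36.47222
Σ(xᵢ − x̄)³ = -1259.5556 ⇒ m₃ = -1259.5556/6 = -209.92593
m₂^(3/2) = 36.47222^(1.5) = 220.26391
g1 = m₃ / m₂^(3/2) = -209.92593 / 220.26391 ≈ -0.9531

-0.9531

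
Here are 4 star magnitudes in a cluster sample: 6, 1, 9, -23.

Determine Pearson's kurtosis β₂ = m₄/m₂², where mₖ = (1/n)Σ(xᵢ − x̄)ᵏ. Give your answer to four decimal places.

x̄ = -1.7500
Σ(xᵢ − x̄)² = 634.7500 ⇒ m₂ = 158.68750
Σ(xᵢ − x̄)⁴ = 220928.0781 ⇒ m₄ = 55232.01953
m₂² = 25181.72266
β₂ = m₄/m₂² = 55232.01953 / 25181.72266 ≈ 2.1933

2.1933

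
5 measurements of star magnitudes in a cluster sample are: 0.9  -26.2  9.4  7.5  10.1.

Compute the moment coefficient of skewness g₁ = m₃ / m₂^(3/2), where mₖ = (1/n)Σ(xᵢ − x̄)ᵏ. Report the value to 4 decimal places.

x̄ = (0.9 - 26.2 + 9.4 + 7.5 + 10.1) / 5 = 0.3400
deviations (xᵢ − x̄): 0.5600, -26.5400, 9.0600, 7.1600, 9.7600
Σ(xᵢ − x̄)² = 933.2920 ⇒ m₂ = 933.2920/5 = 186.65840
Σ(xᵢ − x̄)³ = -16653.3934 ⇒ m₃ = -16653.3934/5 = -3330.67867
m₂^(3/2) = 186.65840^(1.5) = 2550.18278
g₁ = m₃ / m₂^(3/2) = -3330.67867 / 2550.18278 ≈ -1.3061

-1.3061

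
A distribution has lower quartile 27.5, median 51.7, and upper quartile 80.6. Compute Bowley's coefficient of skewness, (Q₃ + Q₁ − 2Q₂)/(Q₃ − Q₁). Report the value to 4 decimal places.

numerator: Q₃ + Q₁ − 2Q₂ = 80.6 + 27.5 − 2×51.7 = 4.7000
denominator: Q₃ − Q₁ = 80.6 − 27.5 = 53.1000
Bowley skewness = 4.7000 / 53.1000 ≈ 0.0885

0.0885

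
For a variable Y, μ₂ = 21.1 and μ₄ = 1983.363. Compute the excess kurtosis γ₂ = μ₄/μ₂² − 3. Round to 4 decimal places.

μ₂² = 21.1² = 445.21000
μ₄/μ₂² = 1983.363 / 445.21000 = 4.45489
γ₂ = 4.45489 − 3 ≈ 1.4549

1.4549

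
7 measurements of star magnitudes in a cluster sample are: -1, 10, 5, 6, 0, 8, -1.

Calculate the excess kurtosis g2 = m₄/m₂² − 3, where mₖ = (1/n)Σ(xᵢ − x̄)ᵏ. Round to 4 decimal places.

x̄ = 3.8571
Σ(xᵢ − x̄)² = 122.8571 ⇒ m₂ = 17.55102
Σ(xᵢ − x̄)⁴ = 3075.7668 ⇒ m₄ = 439.39525
m₂² = 308.03832
g2 = m₄/m₂² − 3 = 1.42643 − 3 ≈ -1.5736

-1.5736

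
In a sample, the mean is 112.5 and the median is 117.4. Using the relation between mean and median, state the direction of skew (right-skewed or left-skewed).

left-skewed

mean − median = 112.5 − 117.4 = -4.9
mean < median ⇒ the longer tail is on the left ⇒ left-skewed (negatively skewed).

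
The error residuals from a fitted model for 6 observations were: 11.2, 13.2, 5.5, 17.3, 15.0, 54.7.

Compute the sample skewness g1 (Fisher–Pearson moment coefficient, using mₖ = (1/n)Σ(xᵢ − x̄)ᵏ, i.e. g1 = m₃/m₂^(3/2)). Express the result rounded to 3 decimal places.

x̄ = (11.2 + 13.2 + 5.5 + 17.3 + 15.0 + 54.7) / 6 = 19.4833
deviations (xᵢ − x̄): -8.2833, -6.2833, -13.9833, -2.1833, -4.4833, 35.2167
Σ(xᵢ − x̄)² = 1568.7083 ⇒ m₂ = 1568.7083/6 = 261.45139
Σ(xᵢ − x̄)³ = 40025.0364 ⇒ m₃ = 40025.0364/6 = 6670.83941
m₂^(3/2) = 261.45139^(1.5) = 4227.52739
g1 = m₃ / m₂^(3/2) = 6670.83941 / 4227.52739 ≈ 1.578

1.578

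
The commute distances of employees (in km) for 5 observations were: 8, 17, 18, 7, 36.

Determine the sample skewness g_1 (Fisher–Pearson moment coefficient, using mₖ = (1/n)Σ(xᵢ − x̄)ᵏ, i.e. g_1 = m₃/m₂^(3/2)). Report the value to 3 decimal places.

x̄ = (8 + 17 + 18 + 7 + 36) / 5 = 17.2000
deviations (xᵢ − x̄): -9.2000, -0.2000, 0.8000, -10.2000, 18.8000
Σ(xᵢ − x̄)² = 542.8000 ⇒ m₂ = 542.8000/5 = 108.56000
Σ(xᵢ − x̄)³ = 4805.2800 ⇒ m₃ = 4805.2800/5 = 961.05600
m₂^(3/2) = 108.56000^(1.5) = 1131.10977
g_1 = m₃ / m₂^(3/2) = 961.05600 / 1131.10977 ≈ 0.850

0.850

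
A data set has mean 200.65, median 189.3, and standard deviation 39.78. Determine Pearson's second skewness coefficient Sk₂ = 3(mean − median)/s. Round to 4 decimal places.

Sk₂ = 3(200.65 − 189.3) / 39.78 = 3 × 11.3500 / 39.78
    = 34.0500 / 39.78 ≈ 0.8560

0.8560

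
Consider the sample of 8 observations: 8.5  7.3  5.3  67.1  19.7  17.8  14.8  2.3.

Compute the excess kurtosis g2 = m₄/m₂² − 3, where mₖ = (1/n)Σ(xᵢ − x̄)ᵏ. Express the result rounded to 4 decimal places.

x̄ = 17.8500
Σ(xᵢ − x̄)² = 3036.3200 ⇒ m₂ = 379.54000
Σ(xᵢ − x̄)⁴ = 5986758.1180 ⇒ m₄ = 748344.76474
m₂² = 144050.61160
g2 = m₄/m₂² − 3 = 5.19501 − 3 ≈ 2.1950

2.1950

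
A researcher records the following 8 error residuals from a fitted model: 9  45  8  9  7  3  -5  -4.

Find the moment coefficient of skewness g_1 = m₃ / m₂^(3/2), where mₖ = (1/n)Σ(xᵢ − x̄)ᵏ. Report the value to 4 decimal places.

1.6713

x̄ = (9 + 45 + 8 + 9 + 7 + 3 - 5 - 4) / 8 = 9.0000
deviations (xᵢ − x̄): 0.0000, 36.0000, -1.0000, 0.0000, -2.0000, -6.0000, -14.0000, -13.0000
Σ(xᵢ − x̄)² = 1702.0000 ⇒ m₂ = 1702.0000/8 = 212.75000
Σ(xᵢ − x̄)³ = 41490.0000 ⇒ m₃ = 41490.0000/8 = 5186.25000
m₂^(3/2) = 212.75000^(1.5) = 3103.16132
g_1 = m₃ / m₂^(3/2) = 5186.25000 / 3103.16132 ≈ 1.6713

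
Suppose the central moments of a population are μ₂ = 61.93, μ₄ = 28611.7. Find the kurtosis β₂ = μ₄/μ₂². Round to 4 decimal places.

μ₂² = 61.93² = 3835.32490
μ₄/μ₂² = 28611.7 / 3835.32490 = 7.46005
β₂ ≈ 7.4600

7.4600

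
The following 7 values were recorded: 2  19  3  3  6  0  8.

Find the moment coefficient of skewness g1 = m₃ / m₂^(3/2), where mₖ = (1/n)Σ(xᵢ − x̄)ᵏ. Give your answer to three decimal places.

x̄ = (2 + 19 + 3 + 3 + 6 + 0 + 8) / 7 = 5.8571
deviations (xᵢ − x̄): -3.8571, 13.1429, -2.8571, -2.8571, 0.1429, -5.8571, 2.1429
Σ(xᵢ − x̄)² = 242.8571 ⇒ m₂ = 242.8571/7 = 34.69388
Σ(xᵢ − x̄)³ = 1975.1020 ⇒ m₃ = 1975.1020/7 = 282.15743
m₂^(3/2) = 34.69388^(1.5) = 204.35217
g1 = m₃ / m₂^(3/2) = 282.15743 / 204.35217 ≈ 1.381

1.381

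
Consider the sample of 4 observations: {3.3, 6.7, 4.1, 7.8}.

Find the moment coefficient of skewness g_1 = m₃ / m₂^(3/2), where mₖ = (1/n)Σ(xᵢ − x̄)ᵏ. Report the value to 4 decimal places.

0.0610

x̄ = (3.3 + 6.7 + 4.1 + 7.8) / 4 = 5.4750
deviations (xᵢ − x̄): -2.1750, 1.2250, -1.3750, 2.3250
Σ(xᵢ − x̄)² = 13.5275 ⇒ m₂ = 13.5275/4 = 3.38188
Σ(xᵢ − x̄)³ = 1.5176 ⇒ m₃ = 1.5176/4 = 0.37941
m₂^(3/2) = 3.38188^(1.5) = 6.21923
g_1 = m₃ / m₂^(3/2) = 0.37941 / 6.21923 ≈ 0.0610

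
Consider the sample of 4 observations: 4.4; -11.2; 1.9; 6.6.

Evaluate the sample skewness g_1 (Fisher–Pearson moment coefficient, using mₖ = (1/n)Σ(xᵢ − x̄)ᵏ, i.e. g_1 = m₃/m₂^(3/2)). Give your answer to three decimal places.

-0.960

x̄ = (4.4 - 11.2 + 1.9 + 6.6) / 4 = 0.4250
deviations (xᵢ − x̄): 3.9750, -11.6250, 1.4750, 6.1750
Σ(xᵢ − x̄)² = 191.2475 ⇒ m₂ = 191.2475/4 = 47.81188
Σ(xᵢ − x̄)³ = -1269.5366 ⇒ m₃ = -1269.5366/4 = -317.38416
m₂^(3/2) = 47.81188^(1.5) = 330.60062
g_1 = m₃ / m₂^(3/2) = -317.38416 / 330.60062 ≈ -0.960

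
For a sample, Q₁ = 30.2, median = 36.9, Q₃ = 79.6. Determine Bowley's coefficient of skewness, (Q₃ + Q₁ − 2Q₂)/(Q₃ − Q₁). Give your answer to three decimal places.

numerator: Q₃ + Q₁ − 2Q₂ = 79.6 + 30.2 − 2×36.9 = 36.0000
denominator: Q₃ − Q₁ = 79.6 − 30.2 = 49.4000
Bowley skewness = 36.0000 / 49.4000 ≈ 0.729

0.729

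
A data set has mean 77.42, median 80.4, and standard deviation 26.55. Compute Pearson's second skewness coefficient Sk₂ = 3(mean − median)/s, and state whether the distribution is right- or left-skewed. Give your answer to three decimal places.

-0.337, left-skewed

Sk₂ = 3(77.42 − 80.4) / 26.55 = 3 × -2.9800 / 26.55
    = -8.9400 / 26.55 ≈ -0.337
Sk₂ < 0 ⇒ mean < median ⇒ left-skewed (negative skew).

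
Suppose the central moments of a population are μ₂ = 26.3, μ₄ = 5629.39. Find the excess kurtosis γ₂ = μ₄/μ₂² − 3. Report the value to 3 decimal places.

5.139

μ₂² = 26.3² = 691.69000
μ₄/μ₂² = 5629.39 / 691.69000 = 8.13860
γ₂ = 8.13860 − 3 ≈ 5.139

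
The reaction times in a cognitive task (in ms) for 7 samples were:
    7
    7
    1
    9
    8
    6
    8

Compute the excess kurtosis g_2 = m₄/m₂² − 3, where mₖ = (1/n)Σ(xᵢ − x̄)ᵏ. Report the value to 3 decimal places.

x̄ = 6.5714
Σ(xᵢ − x̄)² = 41.7143 ⇒ m₂ = 5.95918
Σ(xᵢ − x̄)⁴ = 1006.8222 ⇒ m₄ = 143.83174
m₂² = 35.51187
g_2 = m₄/m₂² − 3 = 4.05024 − 3 ≈ 1.050

1.050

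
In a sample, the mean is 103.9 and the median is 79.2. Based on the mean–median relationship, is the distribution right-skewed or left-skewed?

mean − median = 103.9 − 79.2 = 24.7
mean > median ⇒ the longer tail is on the right ⇒ right-skewed (positively skewed).

right-skewed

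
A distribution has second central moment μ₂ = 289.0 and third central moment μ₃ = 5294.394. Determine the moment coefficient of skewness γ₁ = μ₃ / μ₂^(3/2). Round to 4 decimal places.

1.0776

σ = √μ₂ = √289.0 = 17.00000
σ³ = μ₂^(3/2) = 4913.00000
γ₁ = μ₃/σ³ = 5294.394 / 4913.00000 ≈ 1.0776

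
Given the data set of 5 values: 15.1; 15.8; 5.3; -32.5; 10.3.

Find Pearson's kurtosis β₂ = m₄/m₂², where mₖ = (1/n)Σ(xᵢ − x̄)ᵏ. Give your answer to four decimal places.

3.0291

x̄ = 2.8000
Σ(xᵢ − x̄)² = 1628.8800 ⇒ m₂ = 325.77600
Σ(xᵢ − x̄)⁴ = 1607393.0772 ⇒ m₄ = 321478.61544
m₂² = 106130.00218
β₂ = m₄/m₂² = 321478.61544 / 106130.00218 ≈ 3.0291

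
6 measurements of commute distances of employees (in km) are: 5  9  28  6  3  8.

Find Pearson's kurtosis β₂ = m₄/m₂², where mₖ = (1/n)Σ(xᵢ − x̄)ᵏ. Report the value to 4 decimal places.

x̄ = 9.8333
Σ(xᵢ − x̄)² = 418.8333 ⇒ m₂ = 69.80556
Σ(xᵢ − x̄)⁴ = 111872.1528 ⇒ m₄ = 18645.35880
m₂² = 4872.81559
β₂ = m₄/m₂² = 18645.35880 / 4872.81559 ≈ 3.8264

3.8264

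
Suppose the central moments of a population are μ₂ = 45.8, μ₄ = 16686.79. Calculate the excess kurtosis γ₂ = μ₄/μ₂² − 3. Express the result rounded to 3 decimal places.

4.955

μ₂² = 45.8² = 2097.64000
μ₄/μ₂² = 16686.79 / 2097.64000 = 7.95503
γ₂ = 7.95503 − 3 ≈ 4.955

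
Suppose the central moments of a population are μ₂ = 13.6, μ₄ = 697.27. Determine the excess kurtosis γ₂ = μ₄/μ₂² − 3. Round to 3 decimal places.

0.770

μ₂² = 13.6² = 184.96000
μ₄/μ₂² = 697.27 / 184.96000 = 3.76984
γ₂ = 3.76984 − 3 ≈ 0.770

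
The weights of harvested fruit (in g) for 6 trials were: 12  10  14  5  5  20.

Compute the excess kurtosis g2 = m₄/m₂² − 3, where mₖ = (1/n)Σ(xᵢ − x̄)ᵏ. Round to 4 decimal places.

-0.9396

x̄ = 11.0000
Σ(xᵢ − x̄)² = 164.0000 ⇒ m₂ = 27.33333
Σ(xᵢ − x̄)⁴ = 9236.0000 ⇒ m₄ = 1539.33333
m₂² = 747.11111
g2 = m₄/m₂² − 3 = 2.06038 − 3 ≈ -0.9396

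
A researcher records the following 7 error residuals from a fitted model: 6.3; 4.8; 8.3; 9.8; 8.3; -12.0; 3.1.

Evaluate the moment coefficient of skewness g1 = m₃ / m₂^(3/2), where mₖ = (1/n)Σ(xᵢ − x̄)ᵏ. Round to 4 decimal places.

-1.6590

x̄ = (6.3 + 4.8 + 8.3 + 9.8 + 8.3 - 12.0 + 3.1) / 7 = 4.0857
deviations (xᵢ − x̄): 2.2143, 0.7143, 4.2143, 5.7143, 4.2143, -16.0857, -0.9857
Σ(xᵢ − x̄)² = 333.3086 ⇒ m₂ = 333.3086/7 = 47.61551
Σ(xᵢ − x̄)³ = -3815.6363 ⇒ m₃ = -3815.6363/7 = -545.09090
m₂^(3/2) = 47.61551^(1.5) = 328.56603
g1 = m₃ / m₂^(3/2) = -545.09090 / 328.56603 ≈ -1.6590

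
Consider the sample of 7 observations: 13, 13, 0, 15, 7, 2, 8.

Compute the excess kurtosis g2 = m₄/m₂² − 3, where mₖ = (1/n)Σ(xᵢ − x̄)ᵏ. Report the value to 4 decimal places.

-1.3636

x̄ = 8.2857
Σ(xᵢ − x̄)² = 199.4286 ⇒ m₂ = 28.48980
Σ(xᵢ − x̄)⁴ = 9297.2478 ⇒ m₄ = 1328.17826
m₂² = 811.66847
g2 = m₄/m₂² − 3 = 1.63636 − 3 ≈ -1.3636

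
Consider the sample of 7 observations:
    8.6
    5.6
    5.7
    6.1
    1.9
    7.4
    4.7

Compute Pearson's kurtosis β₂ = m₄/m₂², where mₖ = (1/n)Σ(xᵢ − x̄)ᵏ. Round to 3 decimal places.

2.805

x̄ = 5.7143
Σ(xᵢ − x̄)² = 26.9086 ⇒ m₂ = 3.84408
Σ(xᵢ − x̄)⁴ = 290.1671 ⇒ m₄ = 41.45245
m₂² = 14.77696
β₂ = m₄/m₂² = 41.45245 / 14.77696 ≈ 2.805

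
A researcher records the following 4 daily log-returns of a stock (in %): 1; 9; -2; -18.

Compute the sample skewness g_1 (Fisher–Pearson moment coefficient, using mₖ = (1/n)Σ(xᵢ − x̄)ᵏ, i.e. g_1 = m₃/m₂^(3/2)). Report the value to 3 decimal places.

x̄ = (1 + 9 - 2 - 18) / 4 = -2.5000
deviations (xᵢ − x̄): 3.5000, 11.5000, 0.5000, -15.5000
Σ(xᵢ − x̄)² = 385.0000 ⇒ m₂ = 385.0000/4 = 96.25000
Σ(xᵢ − x̄)³ = -2160.0000 ⇒ m₃ = -2160.0000/4 = -540.00000
m₂^(3/2) = 96.25000^(1.5) = 944.28069
g_1 = m₃ / m₂^(3/2) = -540.00000 / 944.28069 ≈ -0.572

-0.572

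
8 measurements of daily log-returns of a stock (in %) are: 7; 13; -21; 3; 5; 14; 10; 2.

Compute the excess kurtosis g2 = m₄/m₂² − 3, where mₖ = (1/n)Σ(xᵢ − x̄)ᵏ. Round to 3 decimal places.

x̄ = 4.1250
Σ(xᵢ − x̄)² = 856.8750 ⇒ m₂ = 107.10938
Σ(xᵢ − x̄)⁴ = 415491.8379 ⇒ m₄ = 51936.47974
m₂² = 11472.41821
g2 = m₄/m₂² − 3 = 4.52707 − 3 ≈ 1.527

1.527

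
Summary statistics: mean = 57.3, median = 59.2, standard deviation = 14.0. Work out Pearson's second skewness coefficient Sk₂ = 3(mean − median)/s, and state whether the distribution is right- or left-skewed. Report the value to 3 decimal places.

Sk₂ = 3(57.3 − 59.2) / 14.0 = 3 × -1.9000 / 14.0
    = -5.7000 / 14.0 ≈ -0.407
Sk₂ < 0 ⇒ mean < median ⇒ left-skewed (negative skew).

-0.407, left-skewed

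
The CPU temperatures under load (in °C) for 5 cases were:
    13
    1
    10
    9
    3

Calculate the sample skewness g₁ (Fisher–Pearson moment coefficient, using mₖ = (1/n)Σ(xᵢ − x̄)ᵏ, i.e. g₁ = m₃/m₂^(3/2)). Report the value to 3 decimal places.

x̄ = (13 + 1 + 10 + 9 + 3) / 5 = 7.2000
deviations (xᵢ − x̄): 5.8000, -6.2000, 2.8000, 1.8000, -4.2000
Σ(xᵢ − x̄)² = 100.8000 ⇒ m₂ = 100.8000/5 = 20.16000
Σ(xᵢ − x̄)³ = -89.5200 ⇒ m₃ = -89.5200/5 = -17.90400
m₂^(3/2) = 20.16000^(1.5) = 90.51818
g₁ = m₃ / m₂^(3/2) = -17.90400 / 90.51818 ≈ -0.198

-0.198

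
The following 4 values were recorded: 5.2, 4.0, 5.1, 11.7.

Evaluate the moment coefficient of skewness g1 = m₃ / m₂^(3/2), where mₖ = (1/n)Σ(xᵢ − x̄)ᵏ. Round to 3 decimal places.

x̄ = (5.2 + 4.0 + 5.1 + 11.7) / 4 = 6.5000
deviations (xᵢ − x̄): -1.3000, -2.5000, -1.4000, 5.2000
Σ(xᵢ − x̄)² = 36.9400 ⇒ m₂ = 36.9400/4 = 9.23500
Σ(xᵢ − x̄)³ = 120.0420 ⇒ m₃ = 120.0420/4 = 30.01050
m₂^(3/2) = 9.23500^(1.5) = 28.06437
g1 = m₃ / m₂^(3/2) = 30.01050 / 28.06437 ≈ 1.069

1.069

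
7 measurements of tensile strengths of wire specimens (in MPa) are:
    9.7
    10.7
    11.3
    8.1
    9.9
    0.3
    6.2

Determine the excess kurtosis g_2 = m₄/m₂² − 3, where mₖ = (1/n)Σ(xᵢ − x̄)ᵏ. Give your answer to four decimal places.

0.4644

x̄ = 8.0286
Σ(xᵢ − x̄)² = 87.2143 ⇒ m₂ = 12.45918
Σ(xᵢ − x̄)⁴ = 3764.4890 ⇒ m₄ = 537.78415
m₂² = 155.23126
g_2 = m₄/m₂² − 3 = 3.46441 − 3 ≈ 0.4644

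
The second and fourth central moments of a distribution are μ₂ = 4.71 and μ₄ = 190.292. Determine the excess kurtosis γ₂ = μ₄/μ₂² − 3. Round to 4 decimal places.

5.5779

μ₂² = 4.71² = 22.18410
μ₄/μ₂² = 190.292 / 22.18410 = 8.57786
γ₂ = 8.57786 − 3 ≈ 5.5779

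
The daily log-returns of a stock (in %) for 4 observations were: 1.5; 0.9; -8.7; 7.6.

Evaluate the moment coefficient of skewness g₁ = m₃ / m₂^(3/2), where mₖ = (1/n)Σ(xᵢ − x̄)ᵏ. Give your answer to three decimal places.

-0.439

x̄ = (1.5 + 0.9 - 8.7 + 7.6) / 4 = 0.3250
deviations (xᵢ − x̄): 1.1750, 0.5750, -9.0250, 7.2750
Σ(xᵢ − x̄)² = 136.0875 ⇒ m₂ = 136.0875/4 = 34.02187
Σ(xᵢ − x̄)³ = -348.2456 ⇒ m₃ = -348.2456/4 = -87.06141
m₂^(3/2) = 34.02187^(1.5) = 198.44372
g₁ = m₃ / m₂^(3/2) = -87.06141 / 198.44372 ≈ -0.439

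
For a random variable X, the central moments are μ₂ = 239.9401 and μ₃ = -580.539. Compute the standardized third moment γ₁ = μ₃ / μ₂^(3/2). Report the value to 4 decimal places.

-0.1562

σ = √μ₂ = √239.9401 = 15.49000
σ³ = μ₂^(3/2) = 3716.67215
γ₁ = μ₃/σ³ = -580.539 / 3716.67215 ≈ -0.1562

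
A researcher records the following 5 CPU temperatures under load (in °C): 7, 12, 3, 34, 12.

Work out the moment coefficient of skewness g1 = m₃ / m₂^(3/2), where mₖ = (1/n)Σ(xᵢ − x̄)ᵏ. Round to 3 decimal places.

x̄ = (7 + 12 + 3 + 34 + 12) / 5 = 13.6000
deviations (xᵢ − x̄): -6.6000, -1.6000, -10.6000, 20.4000, -1.6000
Σ(xᵢ − x̄)² = 577.2000 ⇒ m₂ = 577.2000/5 = 115.44000
Σ(xᵢ − x̄)³ = 7002.9600 ⇒ m₃ = 7002.9600/5 = 1400.59200
m₂^(3/2) = 115.44000^(1.5) = 1240.32209
g1 = m₃ / m₂^(3/2) = 1400.59200 / 1240.32209 ≈ 1.129

1.129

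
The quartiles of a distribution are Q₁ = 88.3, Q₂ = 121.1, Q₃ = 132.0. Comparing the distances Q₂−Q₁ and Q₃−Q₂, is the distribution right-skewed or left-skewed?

left-skewed

Q₂ − Q₁ = 32.8;  Q₃ − Q₂ = 10.9
Q₂ − Q₁ > Q₃ − Q₂ ⇒ the lower half is more spread out ⇒ left-skewed.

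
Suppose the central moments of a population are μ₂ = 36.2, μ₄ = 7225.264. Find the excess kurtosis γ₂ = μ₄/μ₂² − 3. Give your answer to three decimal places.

2.514

μ₂² = 36.2² = 1310.44000
μ₄/μ₂² = 7225.264 / 1310.44000 = 5.51362
γ₂ = 5.51362 − 3 ≈ 2.514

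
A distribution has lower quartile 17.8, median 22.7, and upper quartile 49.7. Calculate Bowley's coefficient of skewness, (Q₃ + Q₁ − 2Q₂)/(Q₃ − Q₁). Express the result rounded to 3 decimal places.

numerator: Q₃ + Q₁ − 2Q₂ = 49.7 + 17.8 − 2×22.7 = 22.1000
denominator: Q₃ − Q₁ = 49.7 − 17.8 = 31.9000
Bowley skewness = 22.1000 / 31.9000 ≈ 0.693

0.693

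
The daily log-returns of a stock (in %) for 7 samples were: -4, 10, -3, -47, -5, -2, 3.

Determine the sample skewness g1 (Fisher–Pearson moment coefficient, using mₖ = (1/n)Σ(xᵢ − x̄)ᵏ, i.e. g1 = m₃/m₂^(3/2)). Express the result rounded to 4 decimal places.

x̄ = (-4 + 10 - 3 - 47 - 5 - 2 + 3) / 7 = -6.8571
deviations (xᵢ − x̄): 2.8571, 16.8571, 3.8571, -40.1429, 1.8571, 4.8571, 9.8571
Σ(xᵢ − x̄)² = 2042.8571 ⇒ m₂ = 2042.8571/7 = 291.83673
Σ(xᵢ − x̄)³ = -58738.5306 ⇒ m₃ = -58738.5306/7 = -8391.21866
m₂^(3/2) = 291.83673^(1.5) = 4985.51395
g1 = m₃ / m₂^(3/2) = -8391.21866 / 4985.51395 ≈ -1.6831

-1.6831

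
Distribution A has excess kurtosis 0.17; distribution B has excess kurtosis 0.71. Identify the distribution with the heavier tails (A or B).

Higher excess kurtosis ⇒ heavier tails relative to the normal distribution.
0.17 vs 0.71: the larger is 0.71, so B has heavier tails.

B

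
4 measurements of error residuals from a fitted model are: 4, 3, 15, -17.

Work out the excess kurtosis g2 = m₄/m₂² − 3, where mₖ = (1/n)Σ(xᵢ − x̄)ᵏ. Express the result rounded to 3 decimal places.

x̄ = 1.2500
Σ(xᵢ − x̄)² = 532.7500 ⇒ m₂ = 133.18750
Σ(xᵢ − x̄)⁴ = 146741.8281 ⇒ m₄ = 36685.45703
m₂² = 17738.91016
g2 = m₄/m₂² − 3 = 2.06808 − 3 ≈ -0.932

-0.932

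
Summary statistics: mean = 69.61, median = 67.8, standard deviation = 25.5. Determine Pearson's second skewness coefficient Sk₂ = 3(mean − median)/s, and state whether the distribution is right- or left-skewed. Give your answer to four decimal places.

0.2129, right-skewed

Sk₂ = 3(69.61 − 67.8) / 25.5 = 3 × 1.8100 / 25.5
    = 5.4300 / 25.5 ≈ 0.2129
Sk₂ > 0 ⇒ mean > median ⇒ right-skewed (positive skew).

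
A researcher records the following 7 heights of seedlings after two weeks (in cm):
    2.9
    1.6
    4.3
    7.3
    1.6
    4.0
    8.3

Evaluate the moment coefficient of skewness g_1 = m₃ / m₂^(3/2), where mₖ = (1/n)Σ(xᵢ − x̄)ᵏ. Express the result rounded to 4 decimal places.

x̄ = (2.9 + 1.6 + 4.3 + 7.3 + 1.6 + 4.0 + 8.3) / 7 = 4.2857
deviations (xᵢ − x̄): -1.3857, -2.6857, 0.0143, 3.0143, -2.6857, -0.2857, 4.0143
Σ(xᵢ − x̄)² = 41.6286 ⇒ m₂ = 41.6286/7 = 5.94694
Σ(xᵢ − x̄)³ = 50.6471 ⇒ m₃ = 50.6471/7 = 7.23530
m₂^(3/2) = 5.94694^(1.5) = 14.50241
g_1 = m₃ / m₂^(3/2) = 7.23530 / 14.50241 ≈ 0.4989

0.4989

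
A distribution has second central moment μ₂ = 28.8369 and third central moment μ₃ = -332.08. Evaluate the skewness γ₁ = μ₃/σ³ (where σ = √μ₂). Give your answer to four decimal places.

-2.1445

σ = √μ₂ = √28.8369 = 5.37000
σ³ = μ₂^(3/2) = 154.85415
γ₁ = μ₃/σ³ = -332.08 / 154.85415 ≈ -2.1445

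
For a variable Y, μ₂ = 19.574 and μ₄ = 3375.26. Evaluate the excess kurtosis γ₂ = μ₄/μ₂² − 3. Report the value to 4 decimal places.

μ₂² = 19.574² = 383.14148
μ₄/μ₂² = 3375.26 / 383.14148 = 8.80944
γ₂ = 8.80944 − 3 ≈ 5.8094

5.8094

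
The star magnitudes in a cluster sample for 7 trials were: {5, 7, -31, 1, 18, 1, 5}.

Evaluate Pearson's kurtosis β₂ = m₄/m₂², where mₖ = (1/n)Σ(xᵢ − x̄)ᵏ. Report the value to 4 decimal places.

4.1056

x̄ = 0.8571
Σ(xᵢ − x̄)² = 1380.8571 ⇒ m₂ = 197.26531
Σ(xᵢ − x̄)⁴ = 1118353.5219 ⇒ m₄ = 159764.78884
m₂² = 38913.60100
β₂ = m₄/m₂² = 159764.78884 / 38913.60100 ≈ 4.1056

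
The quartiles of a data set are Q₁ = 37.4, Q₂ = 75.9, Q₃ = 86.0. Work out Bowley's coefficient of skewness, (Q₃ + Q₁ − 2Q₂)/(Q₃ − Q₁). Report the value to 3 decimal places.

numerator: Q₃ + Q₁ − 2Q₂ = 86.0 + 37.4 − 2×75.9 = -28.4000
denominator: Q₃ − Q₁ = 86.0 − 37.4 = 48.6000
Bowley skewness = -28.4000 / 48.6000 ≈ -0.584

-0.584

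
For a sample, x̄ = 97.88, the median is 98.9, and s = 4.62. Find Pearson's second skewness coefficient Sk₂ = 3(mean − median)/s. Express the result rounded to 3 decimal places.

-0.662

Sk₂ = 3(97.88 − 98.9) / 4.62 = 3 × -1.0200 / 4.62
    = -3.0600 / 4.62 ≈ -0.662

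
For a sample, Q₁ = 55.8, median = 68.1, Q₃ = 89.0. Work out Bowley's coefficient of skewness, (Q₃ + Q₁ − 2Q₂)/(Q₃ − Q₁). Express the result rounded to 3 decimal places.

numerator: Q₃ + Q₁ − 2Q₂ = 89.0 + 55.8 − 2×68.1 = 8.6000
denominator: Q₃ − Q₁ = 89.0 − 55.8 = 33.2000
Bowley skewness = 8.6000 / 33.2000 ≈ 0.259

0.259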